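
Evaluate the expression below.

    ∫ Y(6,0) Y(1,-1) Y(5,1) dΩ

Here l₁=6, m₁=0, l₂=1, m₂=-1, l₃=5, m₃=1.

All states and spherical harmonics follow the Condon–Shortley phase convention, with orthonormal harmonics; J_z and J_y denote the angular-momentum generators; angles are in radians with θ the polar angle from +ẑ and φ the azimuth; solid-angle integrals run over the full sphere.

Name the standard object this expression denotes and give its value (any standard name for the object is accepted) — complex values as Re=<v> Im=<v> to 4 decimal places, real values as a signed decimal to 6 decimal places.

This is a Gaunt coefficient — the integral of a triple product of spherical harmonics over the sphere.
m-sum 0 ✓  L=12 even ✓  5≤5≤7 ✓
Π(2lᵢ+1) = 13×3×11 = 429
triangle coeff Δ(6,1,5) = 1/858
Σ_t [1,1]: t=1:−1/14400 = -1/14400
(3j)²=6/143 [(6 1 5; 0 0 0)], sign=+1
Σ_t [0,0]: t=0:+1/34560 = 1/34560
(3j)²=5/286 [(6 1 5; 0 -1 1)], sign=+1
⇒ 4πI² = 45/143
I = (+1)√(45/143/(4π)) = 0.15824621

Gaunt coefficient, +0.158246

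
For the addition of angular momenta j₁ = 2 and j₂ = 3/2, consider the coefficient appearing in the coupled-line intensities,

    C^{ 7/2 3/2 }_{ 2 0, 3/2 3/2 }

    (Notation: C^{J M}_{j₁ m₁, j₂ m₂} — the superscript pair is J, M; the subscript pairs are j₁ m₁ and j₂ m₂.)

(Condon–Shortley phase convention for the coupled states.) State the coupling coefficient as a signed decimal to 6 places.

j₁+j₂−J=0  J+j₁−j₂=4  J−j₁+j₂=3  j₁+j₂+J+1=8
(j₁±m₁, j₂±m₂, J±M) = (2,2,3,0,5,2)
P² = 1152/7
sum k=0..0:
  [0] +1/24 = 1/24
S = 1/24
C² = P²·S² = 2/7 ; C = +0.534522

+√(2/7) ≈ +0.534522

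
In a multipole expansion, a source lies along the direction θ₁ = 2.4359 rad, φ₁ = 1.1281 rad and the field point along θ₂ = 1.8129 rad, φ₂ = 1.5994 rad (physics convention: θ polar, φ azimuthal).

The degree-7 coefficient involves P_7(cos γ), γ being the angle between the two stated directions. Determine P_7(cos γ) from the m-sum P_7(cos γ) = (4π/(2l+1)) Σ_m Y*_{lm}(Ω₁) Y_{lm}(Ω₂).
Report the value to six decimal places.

Expand P_7 via completeness: Σ_{m} conj(Y_{7,m}) at Ω₁ times Y_{7,m} at Ω₂ —
  m=-7: (-0.001031+0.024114i) × (+0.080842+0.398346i) = -0.009689+0.001539i  (running Σ = -0.009689+0.001539i)
  m=-6: (-0.093743-0.049451i) × (+0.370055-0.064141i) = -0.037862-0.012287i  (running Σ = -0.047551-0.010748i)
  m=-5: (+0.220153-0.164834i) × (+0.011402+0.079179i) = +0.015562+0.015552i  (running Σ = -0.031989+0.004804i)
  m=-4: (+0.088975+0.438954i) × (+0.349797-0.040198i) = +0.048768+0.149968i  (running Σ = +0.016779+0.154773i)
  m=-3: (-0.373890-0.092571i) × (-0.002786-0.032387i) = -0.001956+0.012367i  (running Σ = +0.014822+0.167140i)
  m=-2: (-0.023148+0.028311i) × (+0.322958-0.018496i) = -0.006952+0.009571i  (running Σ = +0.007870+0.176711i)
  m=-1: (-0.168781-0.356019i) × (-0.002138-0.074733i) = -0.026245+0.013375i  (running Σ = -0.018375+0.190086i)
  m=0: (+0.087672-0.000000i) × (+0.312724+0.000000i) = +0.027417+0.000000i  (running Σ = +0.009042+0.190086i)
  m=1: (+0.168781-0.356019i) × (+0.002138-0.074733i) = -0.026245-0.013375i  (running Σ = -0.017204+0.176711i)
  m=2: (-0.023148-0.028311i) × (+0.322958+0.018496i) = -0.006952-0.009571i  (running Σ = -0.024156+0.167140i)
  m=3: (+0.373890-0.092571i) × (+0.002786-0.032387i) = -0.001956-0.012367i  (running Σ = -0.026112+0.154773i)
  m=4: (+0.088975-0.438954i) × (+0.349797+0.040198i) = +0.048768-0.149968i  (running Σ = +0.022656+0.004804i)
  m=5: (-0.220153-0.164834i) × (-0.011402+0.079179i) = +0.015562-0.015552i  (running Σ = +0.038217-0.010748i)
  m=6: (-0.093743+0.049451i) × (+0.370055+0.064141i) = -0.037862+0.012287i  (running Σ = +0.000355+0.001539i)
  m=7: (+0.001031+0.024114i) × (-0.080842+0.398346i) = -0.009689-0.001539i  (running Σ = -0.009334+0.000000i)
Accumulated sum -0.009334+0.000000i; after 4π/(2l+1) scaling, -0.007819+0.000000i ⇒ P_7 = -0.007819

-0.007819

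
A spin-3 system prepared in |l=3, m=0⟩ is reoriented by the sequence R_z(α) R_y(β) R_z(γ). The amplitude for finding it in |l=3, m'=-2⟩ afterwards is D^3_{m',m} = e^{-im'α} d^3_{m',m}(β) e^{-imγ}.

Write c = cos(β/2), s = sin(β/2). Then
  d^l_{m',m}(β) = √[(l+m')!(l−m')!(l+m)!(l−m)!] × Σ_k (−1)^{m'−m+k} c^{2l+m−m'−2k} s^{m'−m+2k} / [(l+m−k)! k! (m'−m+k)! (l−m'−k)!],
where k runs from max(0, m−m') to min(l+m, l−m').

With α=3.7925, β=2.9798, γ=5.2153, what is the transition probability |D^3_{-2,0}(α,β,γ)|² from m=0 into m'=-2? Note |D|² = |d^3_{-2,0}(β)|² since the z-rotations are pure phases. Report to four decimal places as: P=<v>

First d^3_{-2,0}(β=2.9798), then the phase factors e^{-i(-2)α} and e^{-i(0)γ}:
Half-angle: c=0.080808, s=0.996730. N=√(1·120·6·6)=65.726707
k: max(0,(0)−(-2))=2 … min(3+(0),3−(-2))=3
  k=2: (−1)^0·65.7267/(12)·0.0808^4·0.9967^2 = +0.000232
  k=3: (−1)^1·65.7267/(12)·0.0808^2·0.9967^4 = -0.035300
d^3_{-2,0}(2.9798) = +0.000232 -0.035300 = -0.035068
|D^3_{-2,0}|² = |d^3_{-2,0}(β)|² = (-0.035068)² = 0.001230 (the z-rotation phases have unit modulus)

P=0.0012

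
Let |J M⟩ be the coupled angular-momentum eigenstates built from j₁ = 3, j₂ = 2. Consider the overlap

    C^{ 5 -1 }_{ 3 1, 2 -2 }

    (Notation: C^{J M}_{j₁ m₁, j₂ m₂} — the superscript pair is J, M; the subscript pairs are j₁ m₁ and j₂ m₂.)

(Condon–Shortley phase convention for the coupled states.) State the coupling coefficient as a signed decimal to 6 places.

j₁+j₂−J=0  J+j₁−j₂=6  J−j₁+j₂=4  j₁+j₂+J+1=11
(j₁±m₁, j₂±m₂, J±M) = (4,2,0,4,4,6)
P² = 663552/7
sum k=0..0:
  [0] +1/1152 = 1/1152
S = 1/1152
C² = P²·S² = 1/14 ; C = +0.267261

+0.267261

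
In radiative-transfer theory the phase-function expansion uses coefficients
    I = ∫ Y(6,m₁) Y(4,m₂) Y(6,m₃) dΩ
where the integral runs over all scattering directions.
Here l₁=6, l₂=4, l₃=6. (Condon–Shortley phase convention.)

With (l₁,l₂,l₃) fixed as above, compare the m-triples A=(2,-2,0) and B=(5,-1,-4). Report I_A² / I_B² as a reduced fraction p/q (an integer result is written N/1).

77/15

Shared (l₁,l₂,l₃)=(6,4,6): N and (l;000)² cancel in I_A²/I_B².
A: Δ = 4!·8!·4!/17! = 1/15315300; Racah Σ t=0..2: t=0:+1/55296 t=1:−1/25920 t=2:+1/138240 = -11/829440; ⇒ 3j(6 4 6; 2 -2 0)² = 11/1326, sgn -1
B: Δ = 4!·8!·4!/17! = 1/15315300; Racah Σ t=0..1: t=0:+1/725760 t=1:−1/967680 = 1/2903040; ⇒ 3j(6 4 6; 5 -1 -4)² = 5/3094, sgn +1
I_A²/I_B² = (11/1326)/(5/3094) = 77/15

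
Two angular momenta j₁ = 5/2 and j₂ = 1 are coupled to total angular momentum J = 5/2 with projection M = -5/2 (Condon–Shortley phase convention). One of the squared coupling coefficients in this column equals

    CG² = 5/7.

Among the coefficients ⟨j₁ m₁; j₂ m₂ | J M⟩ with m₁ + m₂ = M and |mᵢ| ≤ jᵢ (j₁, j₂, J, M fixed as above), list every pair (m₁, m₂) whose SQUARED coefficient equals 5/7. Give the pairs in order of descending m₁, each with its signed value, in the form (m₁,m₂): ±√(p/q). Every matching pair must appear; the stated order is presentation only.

Admissible pairs with m₁+m₂ = M = -5/2: (-5/2,0), (-3/2,-1)
  (m₁,m₂)=(-3/2,-1): CG² = 2/7, CG = +√(2/7)
  (m₁,m₂)=(-5/2,0): CG² = 5/7, CG = −√(5/7)   ← matches the target
Pairs with CG² = 5/7: (-5/2,0): −√(5/7)

(-5/2,0): −√(5/7)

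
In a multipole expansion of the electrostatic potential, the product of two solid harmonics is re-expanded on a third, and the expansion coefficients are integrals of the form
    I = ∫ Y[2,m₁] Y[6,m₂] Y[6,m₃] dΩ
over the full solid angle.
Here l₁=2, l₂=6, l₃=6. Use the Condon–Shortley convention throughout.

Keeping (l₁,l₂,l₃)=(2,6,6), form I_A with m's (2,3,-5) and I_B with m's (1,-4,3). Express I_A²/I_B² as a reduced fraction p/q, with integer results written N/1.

Shared (l₁,l₂,l₃)=(2,6,6): N and (l;000)² cancel in I_A²/I_B².
A: Δ = 2!·2!·10!/15! = 1/90090; Racah Σ t=0..0: t=0:+1/1451520 = 1/1451520; ⇒ 3j(2 6 6; 2 3 -5)² = 1/91, sgn -1
B: Δ = 2!·2!·10!/15! = 1/90090; Racah Σ t=0..1: t=0:+1/161280 t=1:−1/725760 = 1/207360; ⇒ 3j(2 6 6; 1 -4 3)² = 7/286, sgn -1
I_A²/I_B² = (1/91)/(7/286) = 22/49

22/49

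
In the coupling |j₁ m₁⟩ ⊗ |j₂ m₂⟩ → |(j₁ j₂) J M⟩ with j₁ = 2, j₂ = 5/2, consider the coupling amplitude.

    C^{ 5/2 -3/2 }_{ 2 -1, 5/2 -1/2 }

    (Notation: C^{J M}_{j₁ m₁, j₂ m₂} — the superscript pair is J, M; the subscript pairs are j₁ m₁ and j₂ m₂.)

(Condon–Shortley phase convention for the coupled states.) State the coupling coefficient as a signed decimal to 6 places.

triangle: 2!·2!·3!/8! = 24/40320
(j±m)!: 1!·3!·2!·3!·1!·4! = 1728
prefactor² = (2J+1)·Δ·N² = 216/35
  k=1: −1/(1!·1!·2!·1!·0!·2!) = -1/4
  k=2: +1/(2!·0!·1!·0!·1!·3!) = 1/12
Σ = -1/6  ⇒  CG² = 216/35·(-1/6)² = 6/35
CG = −√(6/35) = -0.414039

−√(6/35) = -0.414039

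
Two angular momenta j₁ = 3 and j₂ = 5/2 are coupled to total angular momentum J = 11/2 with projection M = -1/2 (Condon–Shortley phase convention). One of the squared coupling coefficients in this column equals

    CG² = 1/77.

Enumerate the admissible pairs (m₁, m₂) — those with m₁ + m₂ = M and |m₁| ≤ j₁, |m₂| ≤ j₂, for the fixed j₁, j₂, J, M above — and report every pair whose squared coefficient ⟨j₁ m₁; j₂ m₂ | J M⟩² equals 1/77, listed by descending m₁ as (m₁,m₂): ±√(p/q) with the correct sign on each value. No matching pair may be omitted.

Admissible pairs with m₁+m₂ = M = -1/2: (-3,5/2), (-2,3/2), (-1,1/2), (0,-1/2), (1,-3/2), (2,-5/2)
  (m₁,m₂)=(2,-5/2): CG² = 1/77, CG = +√(1/77)   ← matches the target
  (m₁,m₂)=(1,-3/2): CG² = 25/154, CG = +√(25/154)
  (m₁,m₂)=(0,-1/2): CG² = 100/231, CG = +√(100/231)
  (m₁,m₂)=(-1,1/2): CG² = 25/77, CG = +√(25/77)
  (m₁,m₂)=(-2,3/2): CG² = 5/77, CG = +√(5/77)
  (m₁,m₂)=(-3,5/2): CG² = 1/462, CG = +√(1/462)
Pairs with CG² = 1/77: (2,-5/2): +√(1/77)

(2,-5/2): +√(1/77)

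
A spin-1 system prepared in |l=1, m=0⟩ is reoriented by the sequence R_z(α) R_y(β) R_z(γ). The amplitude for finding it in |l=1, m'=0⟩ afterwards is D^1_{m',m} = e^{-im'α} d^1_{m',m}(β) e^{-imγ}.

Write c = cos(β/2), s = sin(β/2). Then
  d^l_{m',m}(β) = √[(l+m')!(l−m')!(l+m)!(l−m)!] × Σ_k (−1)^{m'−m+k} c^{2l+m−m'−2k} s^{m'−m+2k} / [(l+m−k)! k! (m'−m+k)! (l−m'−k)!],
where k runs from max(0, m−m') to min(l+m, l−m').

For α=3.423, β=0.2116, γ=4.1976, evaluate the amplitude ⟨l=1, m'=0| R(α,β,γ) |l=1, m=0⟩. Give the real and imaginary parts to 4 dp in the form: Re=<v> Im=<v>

D^1_{0,0}(3.4230,0.2116,4.1976) = e^{-i·0·3.4230}·d^1_{0,0}(0.2116)·e^{-i·0·4.1976}. Compute d first:
With c≡cos(β/2)=0.994408 and s≡sin(β/2)=0.105603, N=[1·1·1·1]^{1/2}=1.000000
The bounds max(0,m−m')=0 and min(l+m,l−m')=1 give 2 terms
  k=0: (−1)^0·1.0000/(1)·0.9944^2·0.1056^0 = +0.988848
  k=1: (−1)^1·1.0000/(1)·0.9944^0·0.1056^2 = -0.011152
d^1_{0,0}(0.2116) = +0.988848 -0.011152 = +0.977696
Phases: e^{-i·(0)·3.4230}=+1.000000+0.000000i, e^{-i·(0)·4.1976}=+1.000000+0.000000i ⇒ D=+0.977696+0.000000i

Re=0.9777 Im=0.0000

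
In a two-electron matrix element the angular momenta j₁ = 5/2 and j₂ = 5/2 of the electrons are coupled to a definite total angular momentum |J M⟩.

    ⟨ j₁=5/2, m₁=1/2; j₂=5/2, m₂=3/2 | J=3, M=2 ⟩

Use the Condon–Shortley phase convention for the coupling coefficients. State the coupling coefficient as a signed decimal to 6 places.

-0.288675

triangle: 2!*3!*3!/9! = 72/362880
(j±m)!: 3!*2!*4!*1!*5!*1! = 34560
prefactor² = (2J+1)*Δ*N² = 48
  k=1: −1/(1!*1!*1!*3!*2!*0!) = -1/12
  k=2: +1/(2!*0!*0!*2!*3!*1!) = 1/24
Σ = -1/24  ⇒  CG² = 48*(-1/24)² = 1/12
CG = −√(1/12) = -0.288675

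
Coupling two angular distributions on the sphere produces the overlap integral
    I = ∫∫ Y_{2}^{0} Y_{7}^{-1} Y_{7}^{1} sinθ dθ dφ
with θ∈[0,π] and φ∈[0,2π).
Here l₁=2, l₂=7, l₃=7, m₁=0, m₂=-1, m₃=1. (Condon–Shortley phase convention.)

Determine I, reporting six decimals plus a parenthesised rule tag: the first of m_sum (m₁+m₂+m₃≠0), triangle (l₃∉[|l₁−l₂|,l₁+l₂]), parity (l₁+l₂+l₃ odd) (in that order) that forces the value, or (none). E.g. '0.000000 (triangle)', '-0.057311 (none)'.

Checks pass: Σm=0; 16 even; l₃=7∈[5,9].
(2·2+1)(2·7+1)(2·7+1) = 1125
Δ: 2! 2! 12! / 17! → 1/185640
sum: t=0:+1/2419200 t=1:−1/518400 t=2:+1/2419200 = -1/907200
3j²(2 7 7; 0 0 0) = Δ·Π!·Σ² = 56/3315  (sign +1)
sum: t=0:+1/2073600 t=1:−1/604800 t=2:+1/3870720 = -53/58060800
3j²(2 7 7; 0 -1 1) = Δ·Π!·Σ² = 2809/185640  (sign -1)
combine: 4πI² = 1125·56/3315·2809/185640 = 14045/48841
take √, sign -1: I = -0.15127378
No selection rule forces the value: the integral is nonzero (none).

-0.151274 (none)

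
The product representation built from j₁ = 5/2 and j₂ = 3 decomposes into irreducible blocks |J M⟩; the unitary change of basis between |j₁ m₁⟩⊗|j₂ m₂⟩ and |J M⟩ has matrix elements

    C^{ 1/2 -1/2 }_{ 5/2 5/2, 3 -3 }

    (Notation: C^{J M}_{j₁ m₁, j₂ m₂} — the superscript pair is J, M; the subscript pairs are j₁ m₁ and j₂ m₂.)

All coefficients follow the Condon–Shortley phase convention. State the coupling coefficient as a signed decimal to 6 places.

√[2·5!0!1!/7! · 5!0!0!6!0!1!] = √(28800/7)
  +(−1)^0/∏(0,5,0,0,0,1)! = 1/120  (running 1/120)
⟨..|..⟩ = √(28800/7)·(1/120) = +0.534522

+√(2/7) ≈ +0.534522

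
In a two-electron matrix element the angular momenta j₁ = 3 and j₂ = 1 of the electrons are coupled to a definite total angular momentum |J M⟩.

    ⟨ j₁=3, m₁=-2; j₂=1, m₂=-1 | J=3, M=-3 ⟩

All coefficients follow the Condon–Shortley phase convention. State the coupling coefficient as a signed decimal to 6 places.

+0.500000

triangle: 1!*5!*1!/8! = 120/40320
(j±m)!: 1!*5!*0!*2!*0!*6! = 172800
prefactor² = (2J+1)*Δ*N² = 3600
  k=0: +1/(0!*1!*5!*0!*0!*1!) = 1/120
Σ = 1/120  ⇒  CG² = 3600*(1/120)² = 1/4
CG = +√(1/4) = +0.500000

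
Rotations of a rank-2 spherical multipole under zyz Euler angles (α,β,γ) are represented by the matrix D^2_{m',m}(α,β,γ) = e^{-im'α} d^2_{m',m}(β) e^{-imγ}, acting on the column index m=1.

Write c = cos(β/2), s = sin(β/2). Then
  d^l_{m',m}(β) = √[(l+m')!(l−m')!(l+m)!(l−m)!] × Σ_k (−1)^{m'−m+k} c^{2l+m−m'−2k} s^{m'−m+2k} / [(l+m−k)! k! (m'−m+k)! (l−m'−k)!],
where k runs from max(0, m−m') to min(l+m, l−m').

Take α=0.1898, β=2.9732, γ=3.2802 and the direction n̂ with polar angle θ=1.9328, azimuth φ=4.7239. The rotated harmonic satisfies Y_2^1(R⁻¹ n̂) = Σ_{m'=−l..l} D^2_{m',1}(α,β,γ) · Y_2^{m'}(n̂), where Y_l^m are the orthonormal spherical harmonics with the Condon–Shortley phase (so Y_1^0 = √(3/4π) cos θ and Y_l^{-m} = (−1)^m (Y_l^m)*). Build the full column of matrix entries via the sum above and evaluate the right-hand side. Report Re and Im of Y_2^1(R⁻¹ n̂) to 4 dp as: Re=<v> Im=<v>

Need the full column D^2_{m',1} for m'=−2..2 at α=0.1898, β=2.9732, γ=3.2802.
cos(β/2)=0.084097, sin(β/2)=0.996458
d^2_{-2,1}: single k=3 term ⇒ +0.166413;  D = -0.161604-0.039717i
d^2_{-1,1}: k∈[2..3] ⇒ +0.021067 -0.985905 = -0.964839;  D = +0.963575+0.049371i
d^2_{0,1}: k∈[1..2] ⇒ +0.001452 -0.203813 = -0.202361;  D = +0.200421-0.027959i
d^2_{1,1}: k∈[0..1] ⇒ +0.000050 -0.021067 = -0.021017;  D = +0.019894-0.006779i
d^2_{2,1}: single k=0 term ⇒ -0.001185;  D = +0.001030-0.000587i
Y_2^{m'}(θ=1.9328,φ=4.7239) and Σ D·Y over m':
  (-0.1616-0.0397i)·(-0.3377+0.0078i)  (+0.9636+0.0494i)·(-0.0029-0.2558i)  (+0.2004-0.0280i)·(-0.1967+0.0000i)  (+0.0199-0.0068i)·(+0.0029-0.2558i)  (+0.0010-0.0006i)·(-0.3377-0.0078i)
Y_2^1(R⁻¹ n̂) = +0.023227-0.233936i

Re=0.0232 Im=-0.2339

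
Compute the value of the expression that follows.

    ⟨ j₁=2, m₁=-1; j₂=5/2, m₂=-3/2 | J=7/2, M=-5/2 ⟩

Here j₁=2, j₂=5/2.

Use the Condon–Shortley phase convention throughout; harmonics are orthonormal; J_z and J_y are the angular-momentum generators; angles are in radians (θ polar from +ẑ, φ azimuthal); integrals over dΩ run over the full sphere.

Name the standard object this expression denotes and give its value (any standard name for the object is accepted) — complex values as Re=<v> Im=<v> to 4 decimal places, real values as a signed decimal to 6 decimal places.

This is a Clebsch–Gordan (vector-coupling) coefficient.
triangle: 1!×3!×4!/9! = 144/362880
(j±m)!: 1!×3!×1!×4!×1!×6! = 103680
prefactor² = (2J+1)×Δ×N² = 2304/7
  k=0: +1/(0!×1!×3!×1!×0!×3!) = 1/36
  k=1: −1/(1!×0!×2!×0!×1!×4!) = -1/48
Σ = 1/144  ⇒  CG² = 2304/7×(1/144)² = 1/63
CG = +√(1/63) = +0.125988

Clebsch–Gordan coefficient, +√(1/63) ≈ +0.125988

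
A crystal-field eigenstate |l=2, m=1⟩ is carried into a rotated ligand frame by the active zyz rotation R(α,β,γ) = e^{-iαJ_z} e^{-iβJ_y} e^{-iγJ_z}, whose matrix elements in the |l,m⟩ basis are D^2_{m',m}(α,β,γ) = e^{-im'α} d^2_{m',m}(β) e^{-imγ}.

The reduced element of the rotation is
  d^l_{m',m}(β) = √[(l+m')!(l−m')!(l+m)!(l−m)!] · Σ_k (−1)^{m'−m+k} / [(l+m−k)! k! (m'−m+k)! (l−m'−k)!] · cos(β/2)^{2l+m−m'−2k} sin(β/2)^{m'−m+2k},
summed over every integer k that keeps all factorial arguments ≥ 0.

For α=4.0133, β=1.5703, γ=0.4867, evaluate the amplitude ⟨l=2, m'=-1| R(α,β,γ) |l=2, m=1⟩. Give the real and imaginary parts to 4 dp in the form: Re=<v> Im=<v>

Split into d^2_{-1,1}(β=1.5703) × two z-phases.
With c≡cos(β/2)=0.707282 and s≡sin(β/2)=0.706931, N=[1·6·6·1]^{1/2}=6.000000
k∈{2,3} keeps every argument non-negative
  k=2: (−1)^0·6.0000/(2)·0.7073^2·0.7069^2 = +0.750000
  k=3: (−1)^1·6.0000/(6)·0.7073^0·0.7069^4 = -0.249752
d^2_{-1,1}(1.5703) = +0.750000 -0.249752 = +0.500248
Phases: e^{-i·(-1)·4.0133}=-0.643521-0.765429i, e^{-i·(1)·0.4867}=+0.883881-0.467712i ⇒ D=-0.463628-0.187876i

Re=-0.4636 Im=-0.1879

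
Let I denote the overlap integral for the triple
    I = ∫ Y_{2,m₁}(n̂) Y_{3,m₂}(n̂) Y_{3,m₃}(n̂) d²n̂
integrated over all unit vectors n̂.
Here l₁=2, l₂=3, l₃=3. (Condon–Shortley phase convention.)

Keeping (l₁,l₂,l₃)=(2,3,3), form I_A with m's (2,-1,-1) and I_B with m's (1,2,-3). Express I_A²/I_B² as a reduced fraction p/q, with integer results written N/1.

24/25

l's match ⇒ only the (l;m) 3-j factors differ between A and B.
A: triangle coeff Δ(2,3,3) = 1/3780; Σ_t [0,0]: t=0:+1/16 = 1/16; (3j)²=2/35 [(2 3 3; 2 -1 -1)], sign=+1
B: triangle coeff Δ(2,3,3) = 1/3780; Σ_t [1,1]: t=1:−1/48 = -1/48; (3j)²=5/84 [(2 3 3; 1 2 -3)], sign=-1
I_A²/I_B² = (2/35)/(5/84) = 24/25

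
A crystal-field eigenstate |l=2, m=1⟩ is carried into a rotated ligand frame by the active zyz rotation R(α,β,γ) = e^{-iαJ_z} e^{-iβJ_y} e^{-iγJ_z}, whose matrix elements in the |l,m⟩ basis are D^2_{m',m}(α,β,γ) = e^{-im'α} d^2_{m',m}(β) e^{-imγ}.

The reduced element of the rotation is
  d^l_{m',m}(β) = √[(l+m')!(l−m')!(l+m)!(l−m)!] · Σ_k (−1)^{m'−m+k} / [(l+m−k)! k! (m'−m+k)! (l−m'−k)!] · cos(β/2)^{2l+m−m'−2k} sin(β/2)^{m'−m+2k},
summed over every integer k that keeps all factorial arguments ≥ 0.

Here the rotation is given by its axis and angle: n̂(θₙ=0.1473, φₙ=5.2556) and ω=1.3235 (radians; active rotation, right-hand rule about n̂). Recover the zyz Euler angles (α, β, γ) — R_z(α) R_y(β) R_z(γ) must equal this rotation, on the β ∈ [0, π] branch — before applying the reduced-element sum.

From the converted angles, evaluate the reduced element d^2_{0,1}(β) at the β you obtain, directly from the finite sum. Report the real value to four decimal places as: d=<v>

d=0.2164

Axis–angle → zyz. n̂ = (sinθₙcosφₙ, sinθₙsinφₙ, cosθₙ) = (+0.075862, -0.125641, +0.989171), ω = 1.3235.
R = I cosω + sinω [n̂]ₓ + (1−cosω) n̂n̂ᵀ gives
  R = [+0.249130, -0.966276, -0.065147; +0.951880, +0.256705, -0.167413; +0.178491, -0.020304, +0.983732]
β = atan2(√(R₁₃²+R₂₃²), R₃₃) = 0.180623; α = atan2(R₂₃, R₁₃) mod 2π = 4.341282; γ = atan2(R₃₂, −R₃₁) mod 2π = 3.254860
d^2_{0,1}(β=0.1806) via the finite sum:
Half-angle: c=0.995925, s=0.090189. N=√(2·2·6·1)=4.898979
k∈{1,2} keeps every argument non-negative
  k=1: (−1)^0·4.8990/(2)·0.9959^3·0.0902^1 = +0.218226
  k=2: (−1)^1·4.8990/(2)·0.9959^1·0.0902^3 = -0.001790
d^2_{0,1}(0.1806) = +0.218226 -0.001790 = +0.216437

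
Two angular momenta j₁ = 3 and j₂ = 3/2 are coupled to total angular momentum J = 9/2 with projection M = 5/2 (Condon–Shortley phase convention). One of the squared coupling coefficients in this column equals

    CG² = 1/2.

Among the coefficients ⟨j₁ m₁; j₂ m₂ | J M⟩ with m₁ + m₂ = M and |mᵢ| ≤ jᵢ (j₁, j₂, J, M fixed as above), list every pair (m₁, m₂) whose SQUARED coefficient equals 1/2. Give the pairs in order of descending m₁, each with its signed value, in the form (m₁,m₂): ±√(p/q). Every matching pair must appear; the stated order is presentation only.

Admissible pairs with m₁+m₂ = M = 5/2: (1,3/2), (2,1/2), (3,-1/2)
  (m₁,m₂)=(3,-1/2): CG² = 1/12, CG = +√(1/12)
  (m₁,m₂)=(2,1/2): CG² = 1/2, CG = +√(1/2)   ← matches the target
  (m₁,m₂)=(1,3/2): CG² = 5/12, CG = +√(5/12)
Pairs with CG² = 1/2: (2,1/2): +√(1/2)

(2,1/2): +√(1/2)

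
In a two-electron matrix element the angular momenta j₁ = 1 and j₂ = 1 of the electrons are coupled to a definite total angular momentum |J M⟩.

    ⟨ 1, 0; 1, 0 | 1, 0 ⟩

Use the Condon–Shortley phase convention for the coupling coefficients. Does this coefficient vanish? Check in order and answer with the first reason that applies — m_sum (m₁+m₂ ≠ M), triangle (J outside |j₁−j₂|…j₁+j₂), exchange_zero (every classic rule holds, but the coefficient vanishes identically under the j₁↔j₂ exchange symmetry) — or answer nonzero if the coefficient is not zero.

exchange_zero

m-sum: m₁+m₂ = 0+0 = 0, M = 0  ✓
triangle: |j₁−j₂| = 0 ≤ J = 1 ≤ j₁+j₂ = 2  ✓
exchange: j₁=j₂ and m₁=m₂, and (−1)^(j₁+j₂−J) = (−1)^1 = −1 forces ⟨j₁m₁;j₂m₂|JM⟩ = −⟨j₂m₂;j₁m₁|JM⟩ = −⟨j₁m₁;j₂m₂|JM⟩ ⇒ the coefficient vanishes identically
Racah sum check: Σ_k collapses to 0 ⇒ CG = 0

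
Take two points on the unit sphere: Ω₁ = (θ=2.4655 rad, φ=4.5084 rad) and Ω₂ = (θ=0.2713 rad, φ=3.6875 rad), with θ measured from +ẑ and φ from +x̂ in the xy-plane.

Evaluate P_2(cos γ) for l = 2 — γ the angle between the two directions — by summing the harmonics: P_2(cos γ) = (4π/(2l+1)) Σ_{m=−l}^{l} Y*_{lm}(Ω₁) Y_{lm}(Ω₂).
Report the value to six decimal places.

Addition theorem: P_2(cos γ) = (4π/5) Σ_m Y*_{lm}(Ω₁) Y_{lm}(Ω₂), m = −2…2:
  term(m=-2) = -0.000298+0.004185i   from Y*(Ω₁)=-0.138837+0.060009i, Y(Ω₂)=+0.012785-0.024619i
  term(m=-1) = -0.051262-0.055037i   from Y*(Ω₁)=+0.076388+0.369262i, Y(Ω₂)=-0.170468+0.103557i
  term(m=+0) = +0.146503+0.000000i   from Y*(Ω₁)=+0.260296-0.000000i, Y(Ω₂)=+0.562833+0.000000i
  term(m=+1) = -0.051262+0.055037i   from Y*(Ω₁)=-0.076388+0.369262i, Y(Ω₂)=+0.170468+0.103557i
  term(m=+2) = -0.000298-0.004185i   from Y*(Ω₁)=-0.138837-0.060009i, Y(Ω₂)=+0.012785+0.024619i
Total Σ_m = +0.043385+0.000000i. Multiply by 2.513274: +0.109038+0.000000i. P_2(cos γ) = 0.109038

0.109038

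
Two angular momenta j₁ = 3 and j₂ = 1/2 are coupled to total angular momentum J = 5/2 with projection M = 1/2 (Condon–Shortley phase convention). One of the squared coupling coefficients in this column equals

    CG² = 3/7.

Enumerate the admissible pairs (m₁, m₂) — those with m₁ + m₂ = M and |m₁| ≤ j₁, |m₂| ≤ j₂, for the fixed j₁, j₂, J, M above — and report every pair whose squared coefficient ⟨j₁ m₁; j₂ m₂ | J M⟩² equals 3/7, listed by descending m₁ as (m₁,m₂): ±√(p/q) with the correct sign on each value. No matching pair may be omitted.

(0,1/2): −√(3/7)

Admissible pairs with m₁+m₂ = M = 1/2: (0,1/2), (1,-1/2)
  (m₁,m₂)=(1,-1/2): CG² = 4/7, CG = +√(4/7)
  (m₁,m₂)=(0,1/2): CG² = 3/7, CG = −√(3/7)   ← matches the target
Pairs with CG² = 3/7: (0,1/2): −√(3/7)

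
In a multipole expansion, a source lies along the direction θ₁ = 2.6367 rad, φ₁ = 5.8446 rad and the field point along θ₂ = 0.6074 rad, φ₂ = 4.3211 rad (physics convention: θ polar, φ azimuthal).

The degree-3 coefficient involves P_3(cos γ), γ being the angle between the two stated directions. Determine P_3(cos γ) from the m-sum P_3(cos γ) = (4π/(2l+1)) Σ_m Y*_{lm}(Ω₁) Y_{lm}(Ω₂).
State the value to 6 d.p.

Addition theorem: P_3(cos γ) = (4π/7) Σ_m Y*_{lm}(Ω₁) Y_{lm}(Ω₂), m = −3…3:
  [-3]  conj(Y_{3,-3})(Ω₁) = +0.011913-0.045693i ; Y_{3,-3}(Ω₂) = +0.071535-0.029986i ; Δ = -0.000518-0.003626i
  [-2]  conj(Y_{3,-2})(Ω₁) = -0.133803+0.160927i ; Y_{3,-2}(Ω₂) = -0.193836-0.192745i ; Δ = +0.056954-0.005404i
  [-1]  conj(Y_{3,-1})(Ω₁) = +0.400547-0.187878i ; Y_{3,-1}(Ω₂) = -0.166811+0.404330i ; Δ = +0.009149+0.193293i
  [+0]  conj(Y_{3,0})(Ω₁) = -0.271124-0.000000i ; Y_{3,0}(Ω₂) = +0.113780+0.000000i ; Δ = -0.030849-0.000000i
  [+1]  conj(Y_{3,1})(Ω₁) = -0.400547-0.187878i ; Y_{3,1}(Ω₂) = +0.166811+0.404330i ; Δ = +0.009149-0.193293i
  [+2]  conj(Y_{3,2})(Ω₁) = -0.133803-0.160927i ; Y_{3,2}(Ω₂) = -0.193836+0.192745i ; Δ = +0.056954+0.005404i
  [+3]  conj(Y_{3,3})(Ω₁) = -0.011913-0.045693i ; Y_{3,3}(Ω₂) = -0.071535-0.029986i ; Δ = -0.000518+0.003626i
Accumulated sum +0.100321-0.000000i; after 4π/(2l+1) scaling, +0.180096-0.000000i ⇒ P_3 = 0.180096

0.180096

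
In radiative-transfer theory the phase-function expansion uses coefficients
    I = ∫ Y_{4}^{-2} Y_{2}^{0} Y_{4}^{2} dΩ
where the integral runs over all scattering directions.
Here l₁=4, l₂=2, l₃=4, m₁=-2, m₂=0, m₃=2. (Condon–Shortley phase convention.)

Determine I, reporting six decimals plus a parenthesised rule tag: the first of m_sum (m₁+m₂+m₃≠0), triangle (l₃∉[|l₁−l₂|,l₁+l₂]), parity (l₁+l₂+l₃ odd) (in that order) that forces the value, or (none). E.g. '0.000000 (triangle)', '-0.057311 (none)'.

m-sum 0 ✓  L=10 even ✓  2≤4≤6 ✓
Π(2lᵢ+1) = 9×5×9 = 405
triangle coeff Δ(4,2,4) = 1/13860
Σ_t [0,2]: t=0:+1/192 t=1:−1/36 t=2:+1/192 = -5/288
(3j)²=20/693 [(4 2 4; 0 0 0)], sign=-1
Σ_t [0,2]: t=0:+1/2880 t=1:−1/120 t=2:+1/192 = -1/360
(3j)²=16/3465 [(4 2 4; -2 0 2)], sign=-1
⇒ 4πI² = 320/5929
I = (+1)√(320/5929/(4π)) = 0.06553591
No selection rule forces the value: the integral is nonzero (none).

0.065536 (none)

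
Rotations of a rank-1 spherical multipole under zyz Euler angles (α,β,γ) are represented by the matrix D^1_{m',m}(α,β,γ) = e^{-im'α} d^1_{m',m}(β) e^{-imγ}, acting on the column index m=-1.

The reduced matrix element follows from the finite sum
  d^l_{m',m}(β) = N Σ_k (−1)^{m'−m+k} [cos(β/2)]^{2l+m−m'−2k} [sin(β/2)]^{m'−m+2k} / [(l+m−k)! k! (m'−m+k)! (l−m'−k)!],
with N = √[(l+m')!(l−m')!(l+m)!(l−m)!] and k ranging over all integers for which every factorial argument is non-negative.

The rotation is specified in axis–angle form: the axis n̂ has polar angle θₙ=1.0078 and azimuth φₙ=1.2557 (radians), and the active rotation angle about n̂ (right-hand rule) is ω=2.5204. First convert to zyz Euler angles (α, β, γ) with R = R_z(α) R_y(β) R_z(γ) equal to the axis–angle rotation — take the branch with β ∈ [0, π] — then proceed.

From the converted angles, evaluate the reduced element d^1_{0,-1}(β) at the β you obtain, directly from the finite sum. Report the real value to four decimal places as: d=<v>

Axis–angle → zyz. n̂ = (sinθₙcosφₙ, sinθₙsinφₙ, cosθₙ) = (+0.262077, +0.804025, +0.533722), ω = 2.5204.
R = I cosω + sinω [n̂]ₓ + (1−cosω) n̂n̂ᵀ gives
  R = [-0.688648, +0.071438, +0.721568; +0.692697, +0.358960, +0.625555; -0.214325, +0.930615, -0.296682]
β = atan2(√(R₁₃²+R₂₃²), R₃₃) = 1.872012; α = atan2(R₂₃, R₁₃) mod 2π = 0.714246; γ = atan2(R₃₂, −R₃₁) mod 2π = 1.344438
d^1_{0,-1}(β=1.8720) via the finite sum:
c=cos(1.872012/2)=0.593009, s=sin(1.872012/2)=0.805196; N=√[1·1·1·2]=1.414214
k∈{0} keeps every argument non-negative
  k=0: (−1)^1·1.4142/(1)·0.5930^1·0.8052^1 = -0.675270
d^1_{0,-1}(1.8720) = -0.675270

d=-0.6753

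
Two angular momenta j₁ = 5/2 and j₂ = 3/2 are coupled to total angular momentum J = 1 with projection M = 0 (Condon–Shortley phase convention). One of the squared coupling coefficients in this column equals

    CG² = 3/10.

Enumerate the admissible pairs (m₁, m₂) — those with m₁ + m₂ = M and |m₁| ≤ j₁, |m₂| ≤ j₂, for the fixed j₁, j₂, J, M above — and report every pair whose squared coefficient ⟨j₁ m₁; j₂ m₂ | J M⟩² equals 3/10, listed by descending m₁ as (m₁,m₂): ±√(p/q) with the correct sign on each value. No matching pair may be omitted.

(1/2,-1/2): −√(3/10); (-1/2,1/2): +√(3/10)

Admissible pairs with m₁+m₂ = M = 0: (-3/2,3/2), (-1/2,1/2), (1/2,-1/2), (3/2,-3/2)
  (m₁,m₂)=(3/2,-3/2): CG² = 1/5, CG = +√(1/5)
  (m₁,m₂)=(1/2,-1/2): CG² = 3/10, CG = −√(3/10)   ← matches the target
  (m₁,m₂)=(-1/2,1/2): CG² = 3/10, CG = +√(3/10)   ← matches the target
  (m₁,m₂)=(-3/2,3/2): CG² = 1/5, CG = −√(1/5)
Pairs with CG² = 3/10: (1/2,-1/2): −√(3/10); (-1/2,1/2): +√(3/10)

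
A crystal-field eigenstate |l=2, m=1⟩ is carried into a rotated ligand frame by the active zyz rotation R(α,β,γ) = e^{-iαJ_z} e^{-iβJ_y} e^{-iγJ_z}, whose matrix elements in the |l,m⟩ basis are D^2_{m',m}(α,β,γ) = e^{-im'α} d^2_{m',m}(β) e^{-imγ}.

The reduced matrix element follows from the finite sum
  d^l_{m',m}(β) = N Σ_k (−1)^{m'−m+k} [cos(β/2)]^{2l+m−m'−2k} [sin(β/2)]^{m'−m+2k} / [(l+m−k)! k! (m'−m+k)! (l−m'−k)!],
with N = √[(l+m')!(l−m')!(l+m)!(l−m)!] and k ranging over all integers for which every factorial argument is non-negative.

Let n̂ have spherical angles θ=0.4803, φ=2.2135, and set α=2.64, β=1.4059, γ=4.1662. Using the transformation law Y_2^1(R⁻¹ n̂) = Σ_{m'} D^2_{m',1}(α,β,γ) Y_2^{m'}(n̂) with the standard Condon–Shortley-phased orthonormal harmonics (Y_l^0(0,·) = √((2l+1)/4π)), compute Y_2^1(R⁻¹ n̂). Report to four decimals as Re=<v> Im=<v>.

Re=-0.2520 Im=0.2552

Need the full column D^2_{m',1} for m'=−2..2 at α=2.6400, β=1.4059, γ=4.1662.
cos(β/2)=0.762938, sin(β/2)=0.646471
d^2_{-2,1}: single k=3 term ⇒ +0.412256;  D = +0.181910+0.369951i
d^2_{-1,1}: k∈[2..3] ⇒ +0.729791 -0.174661 = +0.555130;  D = +0.024749-0.554578i
d^2_{0,1}: k∈[1..2] ⇒ +0.703223 -0.504908 = +0.198315;  D = -0.103012+0.169462i
d^2_{1,1}: k∈[0..1] ⇒ +0.338811 -0.729791 = -0.390980;  D = -0.338712+0.195292i
d^2_{2,1}: single k=0 term ⇒ -0.574179;  D = +0.574048-0.012299i
Y_2^{m'}(θ=0.4803,φ=2.2135) and Σ D·Y over m':
  (+0.1819+0.3700i)·(-0.0232+0.0791i)  (+0.0247-0.5546i)·(-0.1897-0.2534i)  (-0.1030+0.1695i)·(+0.4288+0.0000i)  (-0.3387+0.1953i)·(+0.1897-0.2534i)  (+0.5740-0.0123i)·(-0.0232-0.0791i)
Y_2^1(R⁻¹ n̂) = -0.251974+0.255169i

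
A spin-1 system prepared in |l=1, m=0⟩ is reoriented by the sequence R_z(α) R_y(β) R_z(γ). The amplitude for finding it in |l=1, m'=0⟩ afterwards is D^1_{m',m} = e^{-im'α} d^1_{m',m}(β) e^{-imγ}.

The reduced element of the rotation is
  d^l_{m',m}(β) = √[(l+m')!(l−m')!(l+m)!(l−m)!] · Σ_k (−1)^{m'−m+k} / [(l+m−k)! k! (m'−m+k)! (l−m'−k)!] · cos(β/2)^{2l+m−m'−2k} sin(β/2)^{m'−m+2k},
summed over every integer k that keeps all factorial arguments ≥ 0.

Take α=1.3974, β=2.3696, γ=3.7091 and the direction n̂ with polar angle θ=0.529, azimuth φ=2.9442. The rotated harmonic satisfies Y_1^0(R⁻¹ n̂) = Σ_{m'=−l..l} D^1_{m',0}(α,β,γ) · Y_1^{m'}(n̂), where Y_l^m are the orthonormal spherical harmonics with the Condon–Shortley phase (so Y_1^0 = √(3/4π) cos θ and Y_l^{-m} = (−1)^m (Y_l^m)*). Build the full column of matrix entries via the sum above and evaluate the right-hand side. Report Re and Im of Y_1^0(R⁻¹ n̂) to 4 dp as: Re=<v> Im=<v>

Need the full column D^1_{m',0} for m'=−1..1 at α=1.3974, β=2.3696, γ=3.7091.
cos(β/2)=0.376482, sin(β/2)=0.926424
d^1_{-1,0}: single k=1 term ⇒ +0.493253;  D = +0.085100+0.485856i
d^1_{0,0}: k∈[0..1] ⇒ +0.141739 -0.858261 = -0.716522;  D = -0.716522+0.000000i
d^1_{1,0}: single k=0 term ⇒ -0.493253;  D = -0.085100+0.485856i
Y_1^{m'}(θ=0.529,φ=2.9442) and Σ D·Y over m':
  (+0.0851+0.4859i)·(-0.1710-0.0342i)  (-0.7165+0.0000i)·(+0.4218+0.0000i)  (-0.0851+0.4859i)·(+0.1710-0.0342i)
Y_1^0(R⁻¹ n̂) = -0.298114+0.000000i

Re=-0.2981 Im=0.0000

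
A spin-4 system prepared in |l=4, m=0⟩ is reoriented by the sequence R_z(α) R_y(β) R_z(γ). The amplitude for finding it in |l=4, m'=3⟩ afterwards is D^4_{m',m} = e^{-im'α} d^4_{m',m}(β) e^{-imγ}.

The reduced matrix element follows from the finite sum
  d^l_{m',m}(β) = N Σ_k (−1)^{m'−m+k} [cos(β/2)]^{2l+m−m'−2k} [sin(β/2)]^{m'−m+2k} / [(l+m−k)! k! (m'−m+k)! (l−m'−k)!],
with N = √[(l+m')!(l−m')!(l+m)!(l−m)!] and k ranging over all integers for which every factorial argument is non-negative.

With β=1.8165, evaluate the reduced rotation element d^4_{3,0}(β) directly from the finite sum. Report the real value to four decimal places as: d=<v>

d^4_{3,0}(β=1.8165) via the finite sum:
c=cos(1.816500/2)=0.615126, s=sin(1.816500/2)=0.788428; N=√[5040·1·24·24]=1703.830978
The bounds max(0,m−m')=0 and min(l+m,l−m')=1 give 2 terms
  k=0: (−1)^3·1703.8310/(144)·0.6151^5·0.7884^3 = -0.510708
  k=1: (−1)^4·1703.8310/(144)·0.6151^3·0.7884^5 = +0.839013
d^4_{3,0}(1.8165) = -0.510708 +0.839013 = +0.328305

d=0.3283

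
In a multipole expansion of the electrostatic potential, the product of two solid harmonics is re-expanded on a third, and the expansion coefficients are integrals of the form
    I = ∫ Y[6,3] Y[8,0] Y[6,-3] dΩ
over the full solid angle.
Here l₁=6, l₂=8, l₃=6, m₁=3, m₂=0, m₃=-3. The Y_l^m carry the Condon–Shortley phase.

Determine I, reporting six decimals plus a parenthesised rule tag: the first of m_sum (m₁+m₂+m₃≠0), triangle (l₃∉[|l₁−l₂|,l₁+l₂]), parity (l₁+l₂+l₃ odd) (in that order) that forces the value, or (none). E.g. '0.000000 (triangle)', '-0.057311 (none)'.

0.031099 (none)

Rules hold: Σm=0, L=20 even, 2≤6≤14.
N = 13·17·13 = 2873
Δ = 8!·4!·8!/21! = 1/1309458150
Racah Σ t=2..6: t=2:+1/49766400 t=3:−1/3110400 t=4:+1/1327104 t=5:−1/3110400 t=6:+1/49766400 = 1/6635520
⇒ 3j(6 8 6; 0 0 0)² = 350/46189, sgn +1
Racah Σ t=0..3: t=0:+1/9754214400 t=1:−1/101606400 t=2:+1/12441600 t=3:−1/12441600 = -19/1950842880
⇒ 3j(6 8 6; 3 0 -3)² = 19/34034, sgn +1
4πI² = N·(3j₀)²·(3jₘ)² = 25/2057
I = +1·√(0.0121536/4π) = 0.03109911
No selection rule forces the value: the integral is nonzero (none).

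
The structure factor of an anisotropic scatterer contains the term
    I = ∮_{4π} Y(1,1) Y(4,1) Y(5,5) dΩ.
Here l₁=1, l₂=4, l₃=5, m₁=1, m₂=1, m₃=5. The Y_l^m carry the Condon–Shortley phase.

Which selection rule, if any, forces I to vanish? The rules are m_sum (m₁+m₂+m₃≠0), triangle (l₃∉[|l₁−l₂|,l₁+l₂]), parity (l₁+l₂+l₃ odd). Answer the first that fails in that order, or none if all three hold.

Σmᵢ = 7  ✗
l₃∈[|l₁−l₂|,l₁+l₂]=[3,5], have l₃=5
Σlᵢ = 10 ⇒ even

m_sum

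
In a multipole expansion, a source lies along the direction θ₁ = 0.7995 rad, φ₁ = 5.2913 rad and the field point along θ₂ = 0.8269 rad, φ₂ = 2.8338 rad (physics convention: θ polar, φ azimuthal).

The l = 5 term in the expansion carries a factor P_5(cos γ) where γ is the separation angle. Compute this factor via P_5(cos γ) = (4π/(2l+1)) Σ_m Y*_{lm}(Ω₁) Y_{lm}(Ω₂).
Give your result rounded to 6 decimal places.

0.116191

Expand P_5 via completeness: Σ_{m} conj(Y_{5,m}) at Ω₁ times Y_{5,m} at Ω₂ —
  term(m=-5) = +0.008466-0.002424i   from Y*(Ω₁)=+0.021508+0.085285i, Y(Ω₂)=-0.003187-0.100075i
  term(m=-4) = -0.072408-0.031061i   from Y*(Ω₁)=-0.183295+0.198797i, Y(Ω₂)=+0.097068+0.274734i
  term(m=-3) = +0.085850+0.164307i   from Y*(Ω₁)=-0.424228-0.071048i, Y(Ω₂)=-0.259941-0.343774i
  term(m=-2) = +0.013057-0.063558i   from Y*(Ω₁)=-0.111563-0.254610i, Y(Ω₂)=+0.190570+0.134784i
  term(m=-1) = -0.035567+0.029004i   from Y*(Ω₁)=-0.106107+0.162340i, Y(Ω₂)=+0.225518+0.071691i
  term(m=+0) = +0.102914+0.000000i   from Y*(Ω₁)=-0.337401-0.000000i, Y(Ω₂)=-0.305021+0.000000i
  term(m=+1) = -0.035567-0.029004i   from Y*(Ω₁)=+0.106107+0.162340i, Y(Ω₂)=-0.225518+0.071691i
  term(m=+2) = +0.013057+0.063558i   from Y*(Ω₁)=-0.111563+0.254610i, Y(Ω₂)=+0.190570-0.134784i
  term(m=+3) = +0.085850-0.164307i   from Y*(Ω₁)=+0.424228-0.071048i, Y(Ω₂)=+0.259941-0.343774i
  term(m=+4) = -0.072408+0.031061i   from Y*(Ω₁)=-0.183295-0.198797i, Y(Ω₂)=+0.097068-0.274734i
  term(m=+5) = +0.008466+0.002424i   from Y*(Ω₁)=-0.021508+0.085285i, Y(Ω₂)=+0.003187-0.100075i
Accumulated sum +0.101708-0.000000i; after 4π/(2l+1) scaling, +0.116191-0.000000i ⇒ P_5 = 0.116191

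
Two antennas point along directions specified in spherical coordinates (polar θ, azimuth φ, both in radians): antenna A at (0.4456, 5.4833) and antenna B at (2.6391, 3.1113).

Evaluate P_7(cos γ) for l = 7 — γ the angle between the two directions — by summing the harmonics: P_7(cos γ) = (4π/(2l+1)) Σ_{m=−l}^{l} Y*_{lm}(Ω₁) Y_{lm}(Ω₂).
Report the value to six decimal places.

Term-by-term m-sum for l=7 (normalisation 4π/15 = 0.837758):
  m=-7: (+0.001071+0.000873i) × (-0.002938-0.000632i) = -0.000003-0.000003i  (running Σ = -0.000003-0.000003i)
  m=-6: (+0.000939+0.010781i) × (-0.020125-0.003699i) = +0.000021-0.000220i  (running Σ = +0.000018-0.000224i)
  m=-5: (-0.034213+0.039567i) × (-0.084444-0.012889i) = +0.003399-0.002900i  (running Σ = +0.003417-0.003124i)
  m=-4: (-0.173032+0.010038i) × (-0.239907-0.029213i) = +0.041805+0.002647i  (running Σ = +0.045222-0.000477i)
  m=-3: (-0.287735-0.263752i) × (-0.451260-0.041123i) = +0.118997+0.130853i  (running Σ = +0.164219+0.130376i)
  m=-2: (-0.015378-0.530606i) × (-0.472077-0.028636i) = -0.007935+0.250927i  (running Σ = +0.156285+0.381303i)
  m=-1: (+0.159810-0.164509i) × (-0.032419-0.000982i) = -0.005343+0.005176i  (running Σ = +0.150942+0.386479i)
  m=0: (-0.392930-0.000000i) × (+0.448648+0.000000i) = -0.176288-0.000000i  (running Σ = -0.025345+0.386479i)
  m=1: (-0.159810-0.164509i) × (+0.032419-0.000982i) = -0.005343-0.005176i  (running Σ = -0.030688+0.381303i)
  m=2: (-0.015378+0.530606i) × (-0.472077+0.028636i) = -0.007935-0.250927i  (running Σ = -0.038623+0.130376i)
  m=3: (+0.287735-0.263752i) × (+0.451260-0.041123i) = +0.118997-0.130853i  (running Σ = +0.080375-0.000477i)
  m=4: (-0.173032-0.010038i) × (-0.239907+0.029213i) = +0.041805-0.002647i  (running Σ = +0.122179-0.003124i)
  m=5: (+0.034213+0.039567i) × (+0.084444-0.012889i) = +0.003399+0.002900i  (running Σ = +0.125579-0.000224i)
  m=6: (+0.000939-0.010781i) × (-0.020125+0.003699i) = +0.000021+0.000220i  (running Σ = +0.125599-0.000003i)
  m=7: (-0.001071+0.000873i) × (+0.002938-0.000632i) = -0.000003+0.000003i  (running Σ = +0.125597+0.000000i)
Σ over m = +0.125597+0.000000i; ×(4π/15) → +0.105220+0.000000i. Real part: 0.105220

0.105220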